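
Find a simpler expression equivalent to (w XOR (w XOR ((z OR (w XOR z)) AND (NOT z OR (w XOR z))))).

By XOR self-cancellation ((E XOR v) XOR v = E) then distribution ((E OR v) AND (E OR NOT v) = E):
= (w XOR z)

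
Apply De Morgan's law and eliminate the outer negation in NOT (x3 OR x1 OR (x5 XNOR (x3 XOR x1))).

NOT x3 AND NOT x1 AND NOT (x5 XNOR (x3 XOR x1))
De Morgan's: NOT(OR of terms) = AND of negations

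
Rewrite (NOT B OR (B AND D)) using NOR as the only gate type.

(((B NOR B) NOR ((B NOR B) NOR (D NOR D))) NOR ((B NOR B) NOR ((B NOR B) NOR (D NOR D))))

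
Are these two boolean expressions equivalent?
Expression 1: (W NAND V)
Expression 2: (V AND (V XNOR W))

No. Counterexample: with V=0, W=0, Expression 1 = 1 but Expression 2 = 0.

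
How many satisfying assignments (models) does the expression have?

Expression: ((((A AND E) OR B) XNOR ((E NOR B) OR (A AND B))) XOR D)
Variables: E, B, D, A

Satisfying assignments: (0,0,1,0), (0,0,1,1), (0,1,0,1), (0,1,1,0), (1,0,0,0), (1,0,1,1), (1,1,0,1), (1,1,1,0)
Count: 8 out of 16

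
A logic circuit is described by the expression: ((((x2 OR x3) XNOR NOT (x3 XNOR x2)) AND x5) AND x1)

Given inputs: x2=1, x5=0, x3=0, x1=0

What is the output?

Substituting: ((((1 OR 0) XNOR NOT (0 XNOR 1)) AND 0) AND 0)
= 0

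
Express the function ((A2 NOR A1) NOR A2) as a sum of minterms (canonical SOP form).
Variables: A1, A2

Σm(2) = (A1 AND NOT A2)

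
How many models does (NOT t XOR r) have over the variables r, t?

Satisfying assignments: (0,0), (1,1)
Count: 2 out of 4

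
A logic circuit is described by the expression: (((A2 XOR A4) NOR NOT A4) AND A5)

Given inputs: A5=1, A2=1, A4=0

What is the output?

Substituting: (((1 XOR 0) NOR NOT 0) AND 1)
= 0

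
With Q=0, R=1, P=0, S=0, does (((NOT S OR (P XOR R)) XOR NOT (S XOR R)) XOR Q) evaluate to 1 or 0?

Substituting: (((NOT 0 OR (0 XOR 1)) XOR NOT (0 XOR 1)) XOR 0)
= 1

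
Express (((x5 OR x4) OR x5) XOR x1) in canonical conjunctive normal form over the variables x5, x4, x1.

(x5 OR x4 OR x1) AND (x5 OR NOT x4 OR NOT x1) AND (NOT x5 OR x4 OR NOT x1) AND (NOT x5 OR NOT x4 OR NOT x1)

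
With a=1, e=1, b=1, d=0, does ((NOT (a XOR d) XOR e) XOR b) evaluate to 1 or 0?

Substituting: ((NOT (1 XOR 0) XOR 1) XOR 1)
= 0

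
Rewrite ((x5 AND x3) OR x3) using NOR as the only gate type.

((((x5 NOR x5) NOR (x3 NOR x3)) NOR x3) NOR (((x5 NOR x5) NOR (x3 NOR x3)) NOR x3))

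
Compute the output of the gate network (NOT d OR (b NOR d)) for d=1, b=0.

Substituting: (NOT 1 OR (0 NOR 1))
= 0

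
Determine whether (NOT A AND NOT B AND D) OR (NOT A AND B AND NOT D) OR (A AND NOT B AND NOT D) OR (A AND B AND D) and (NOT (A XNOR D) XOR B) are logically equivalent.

Yes, they are equivalent — the two output columns agree on all 8 assignments:
A | B | D | Expression 1 | Expression 2
---------------------------------------
0 | 0 | 0 | 0 | 0
0 | 0 | 1 | 1 | 1
0 | 1 | 0 | 1 | 1
0 | 1 | 1 | 0 | 0
1 | 0 | 0 | 1 | 1
1 | 0 | 1 | 0 | 0
1 | 1 | 0 | 0 | 0
1 | 1 | 1 | 1 | 1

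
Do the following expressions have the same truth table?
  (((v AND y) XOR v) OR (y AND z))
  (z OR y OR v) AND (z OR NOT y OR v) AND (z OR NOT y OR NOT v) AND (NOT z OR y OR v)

Yes, they are equivalent — the two output columns agree on all 8 assignments:
z | y | v | Expression 1 | Expression 2
---------------------------------------
0 | 0 | 0 | 0 | 0
0 | 0 | 1 | 1 | 1
0 | 1 | 0 | 0 | 0
0 | 1 | 1 | 0 | 0
1 | 0 | 0 | 0 | 0
1 | 0 | 1 | 1 | 1
1 | 1 | 0 | 1 | 1
1 | 1 | 1 | 1 | 1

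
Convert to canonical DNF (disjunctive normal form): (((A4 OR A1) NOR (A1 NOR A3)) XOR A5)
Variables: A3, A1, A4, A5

(NOT A3 AND NOT A1 AND NOT A4 AND A5) OR (NOT A3 AND NOT A1 AND A4 AND A5) OR (NOT A3 AND A1 AND NOT A4 AND A5) OR (NOT A3 AND A1 AND A4 AND A5) OR (A3 AND NOT A1 AND NOT A4 AND NOT A5) OR (A3 AND NOT A1 AND A4 AND A5) OR (A3 AND A1 AND NOT A4 AND A5) OR (A3 AND A1 AND A4 AND A5)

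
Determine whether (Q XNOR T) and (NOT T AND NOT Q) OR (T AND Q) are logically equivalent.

Yes, they are equivalent — the two output columns agree on all 4 assignments:
T | Q | Expression 1 | Expression 2
-----------------------------------
0 | 0 | 1 | 1
0 | 1 | 0 | 0
1 | 0 | 0 | 0
1 | 1 | 1 | 1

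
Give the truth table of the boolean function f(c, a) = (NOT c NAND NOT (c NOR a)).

c | a | Output
--------------
0 | 0 | 1
0 | 1 | 0
1 | 0 | 1
1 | 1 | 1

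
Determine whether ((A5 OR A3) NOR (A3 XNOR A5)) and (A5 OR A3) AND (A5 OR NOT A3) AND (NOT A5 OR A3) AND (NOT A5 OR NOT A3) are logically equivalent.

Yes, they are equivalent — the two output columns agree on all 4 assignments:
A5 | A3 | Expression 1 | Expression 2
-------------------------------------
0 | 0 | 0 | 0
0 | 1 | 0 | 0
1 | 0 | 0 | 0
1 | 1 | 0 | 0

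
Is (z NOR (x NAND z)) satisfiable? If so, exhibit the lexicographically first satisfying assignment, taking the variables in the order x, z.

UNSATISFIABLE - no assignment makes this expression true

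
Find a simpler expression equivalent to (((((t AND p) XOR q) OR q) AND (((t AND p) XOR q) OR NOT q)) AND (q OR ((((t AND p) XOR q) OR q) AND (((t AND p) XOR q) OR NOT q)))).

By absorption (E AND (E OR v) = E) then distribution ((E OR v) AND (E OR NOT v) = E):
= ((t AND p) XOR q)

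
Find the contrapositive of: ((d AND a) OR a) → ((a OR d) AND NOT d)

Contrapositive: NOT ((a OR d) AND NOT d) → NOT ((d AND a) OR a)
Note: A statement and its contrapositive are logically equivalent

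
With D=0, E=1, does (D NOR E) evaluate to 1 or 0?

Substituting: (0 NOR 1)
= 0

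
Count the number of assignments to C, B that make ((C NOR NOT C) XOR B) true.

Satisfying assignments: (0,1), (1,1)
Count: 2 out of 4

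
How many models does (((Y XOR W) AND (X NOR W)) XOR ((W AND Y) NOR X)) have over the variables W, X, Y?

Satisfying assignments: (0,0,0), (1,0,0)
Count: 2 out of 8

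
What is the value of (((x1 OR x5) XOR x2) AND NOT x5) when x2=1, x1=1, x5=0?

Substituting: (((1 OR 0) XOR 1) AND NOT 0)
= 0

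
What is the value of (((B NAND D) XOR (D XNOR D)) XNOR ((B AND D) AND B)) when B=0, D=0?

Substituting: (((0 NAND 0) XOR (0 XNOR 0)) XNOR ((0 AND 0) AND 0))
= 1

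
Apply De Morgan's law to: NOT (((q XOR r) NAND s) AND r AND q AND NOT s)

NOT ((q XOR r) NAND s) OR NOT r OR NOT q OR s
De Morgan's: NOT(AND of terms) = OR of negations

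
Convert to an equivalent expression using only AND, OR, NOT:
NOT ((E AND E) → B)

(E AND E) AND NOT B
(Negated implication: NOT(A → B) = A AND NOT B)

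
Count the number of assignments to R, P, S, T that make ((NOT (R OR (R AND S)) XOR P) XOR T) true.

Satisfying assignments: (0,0,0,0), (0,0,1,0), (0,1,0,1), (0,1,1,1), (1,0,0,1), (1,0,1,1), (1,1,0,0), (1,1,1,0)
Count: 8 out of 16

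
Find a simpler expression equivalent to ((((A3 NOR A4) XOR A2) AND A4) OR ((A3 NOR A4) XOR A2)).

By absorption (E OR (E AND v) = E):
= ((A3 NOR A4) XOR A2)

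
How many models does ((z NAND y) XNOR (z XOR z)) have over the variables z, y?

Satisfying assignments: (1,1)
Count: 1 out of 4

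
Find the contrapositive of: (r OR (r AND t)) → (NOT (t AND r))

Contrapositive: (t AND r) → NOT (r OR (r AND t))
Note: A statement and its contrapositive are logically equivalent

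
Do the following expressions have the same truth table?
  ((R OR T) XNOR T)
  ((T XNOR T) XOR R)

No. Counterexample: with R=1, T=1, Expression 1 = 1 but Expression 2 = 0.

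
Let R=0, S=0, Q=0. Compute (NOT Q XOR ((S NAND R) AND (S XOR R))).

Substituting: (NOT 0 XOR ((0 NAND 0) AND (0 XOR 0)))
= 1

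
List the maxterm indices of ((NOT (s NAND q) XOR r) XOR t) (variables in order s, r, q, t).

ΠM(0, 2, 5, 7, 8, 11, 13, 14) = (s OR r OR q OR t) AND (s OR r OR NOT q OR t) AND (s OR NOT r OR q OR NOT t) AND (s OR NOT r OR NOT q OR NOT t) AND (NOT s OR r OR q OR t) AND (NOT s OR r OR NOT q OR NOT t) AND (NOT s OR NOT r OR q OR NOT t) AND (NOT s OR NOT r OR NOT q OR t)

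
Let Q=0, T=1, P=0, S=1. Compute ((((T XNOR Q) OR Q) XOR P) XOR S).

Substituting: ((((1 XNOR 0) OR 0) XOR 0) XOR 1)
= 1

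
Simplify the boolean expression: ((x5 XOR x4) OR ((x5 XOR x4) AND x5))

By absorption (E OR (E AND v) = E):
= (x5 XOR x4)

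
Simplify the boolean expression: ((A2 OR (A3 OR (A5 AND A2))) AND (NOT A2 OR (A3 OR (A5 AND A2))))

By distribution ((E OR v) AND (E OR NOT v) = E):
= (A3 OR (A5 AND A2))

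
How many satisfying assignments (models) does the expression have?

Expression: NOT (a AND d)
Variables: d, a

Satisfying assignments: (0,0), (0,1), (1,0)
Count: 3 out of 4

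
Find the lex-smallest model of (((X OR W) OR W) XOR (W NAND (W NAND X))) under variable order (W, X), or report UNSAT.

W=0, X=0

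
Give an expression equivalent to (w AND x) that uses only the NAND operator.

((w NAND x) NAND (w NAND x))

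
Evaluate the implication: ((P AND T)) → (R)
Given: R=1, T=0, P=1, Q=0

Antecedent ((P AND T)) = 0; consequent (R) = 1.
0 → 1 = 1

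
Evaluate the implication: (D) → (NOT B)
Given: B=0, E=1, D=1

Antecedent (D) = 1; consequent (NOT B) = 1.
1 → 1 = 1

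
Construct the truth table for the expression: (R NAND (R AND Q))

R | Q | Output
--------------
0 | 0 | 1
0 | 1 | 1
1 | 0 | 1
1 | 1 | 0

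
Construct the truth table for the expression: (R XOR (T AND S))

S | T | R | Output
------------------
0 | 0 | 0 | 0
0 | 0 | 1 | 1
0 | 1 | 0 | 0
0 | 1 | 1 | 1
1 | 0 | 0 | 0
1 | 0 | 1 | 1
1 | 1 | 0 | 1
1 | 1 | 1 | 0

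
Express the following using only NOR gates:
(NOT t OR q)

(((t NOR t) NOR q) NOR ((t NOR t) NOR q))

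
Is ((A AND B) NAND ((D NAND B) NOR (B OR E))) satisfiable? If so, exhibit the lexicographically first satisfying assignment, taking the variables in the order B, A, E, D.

B=0, A=0, E=0, D=0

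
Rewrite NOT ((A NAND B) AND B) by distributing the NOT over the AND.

NOT (A NAND B) OR NOT B
De Morgan's: NOT(AND of terms) = OR of negations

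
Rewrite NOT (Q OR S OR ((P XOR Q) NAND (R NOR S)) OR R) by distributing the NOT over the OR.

NOT Q AND NOT S AND NOT ((P XOR Q) NAND (R NOR S)) AND NOT R
De Morgan's: NOT(OR of terms) = AND of negations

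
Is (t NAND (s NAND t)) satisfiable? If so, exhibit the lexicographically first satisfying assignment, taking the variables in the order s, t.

s=0, t=0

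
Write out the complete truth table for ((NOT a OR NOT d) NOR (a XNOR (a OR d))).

a | d | Output
--------------
0 | 0 | 0
0 | 1 | 0
1 | 0 | 0
1 | 1 | 0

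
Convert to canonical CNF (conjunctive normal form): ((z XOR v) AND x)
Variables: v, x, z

(v OR x OR z) AND (v OR x OR NOT z) AND (v OR NOT x OR z) AND (NOT v OR x OR z) AND (NOT v OR x OR NOT z) AND (NOT v OR NOT x OR NOT z)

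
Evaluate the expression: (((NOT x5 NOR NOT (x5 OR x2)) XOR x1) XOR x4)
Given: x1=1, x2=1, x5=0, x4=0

Substituting: (((NOT 0 NOR NOT (0 OR 1)) XOR 1) XOR 0)
= 1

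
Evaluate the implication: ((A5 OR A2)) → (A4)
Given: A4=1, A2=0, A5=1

Antecedent ((A5 OR A2)) = 1; consequent (A4) = 1.
1 → 1 = 1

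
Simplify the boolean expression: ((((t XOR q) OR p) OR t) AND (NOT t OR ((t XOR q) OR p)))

By distribution ((E OR v) AND (E OR NOT v) = E):
= ((t XOR q) OR p)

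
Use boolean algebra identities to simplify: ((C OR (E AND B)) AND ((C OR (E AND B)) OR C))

By absorption (E AND (E OR v) = E):
= (C OR (E AND B))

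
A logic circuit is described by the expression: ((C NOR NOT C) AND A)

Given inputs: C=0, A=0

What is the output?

Substituting: ((0 NOR NOT 0) AND 0)
= 0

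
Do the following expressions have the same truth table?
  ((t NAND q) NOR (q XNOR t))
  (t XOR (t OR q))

No. Counterexample: with q=1, t=0, Expression 1 = 0 but Expression 2 = 1.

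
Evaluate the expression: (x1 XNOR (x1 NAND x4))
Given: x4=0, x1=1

Substituting: (1 XNOR (1 NAND 0))
= 1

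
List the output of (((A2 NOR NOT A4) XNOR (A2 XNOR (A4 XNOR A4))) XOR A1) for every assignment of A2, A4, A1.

A2 | A4 | A1 | Output
---------------------
0 | 0 | 0 | 1
0 | 0 | 1 | 0
0 | 1 | 0 | 0
0 | 1 | 1 | 1
1 | 0 | 0 | 0
1 | 0 | 1 | 1
1 | 1 | 0 | 0
1 | 1 | 1 | 1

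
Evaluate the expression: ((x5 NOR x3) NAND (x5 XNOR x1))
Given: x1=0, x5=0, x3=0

Substituting: ((0 NOR 0) NAND (0 XNOR 0))
= 0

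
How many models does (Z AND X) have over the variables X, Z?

Satisfying assignments: (1,1)
Count: 1 out of 4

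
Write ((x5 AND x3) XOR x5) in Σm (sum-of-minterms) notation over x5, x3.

Σm(2) = (x5 AND NOT x3)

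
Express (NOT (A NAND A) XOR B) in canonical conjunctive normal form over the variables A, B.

(A OR B) AND (NOT A OR NOT B)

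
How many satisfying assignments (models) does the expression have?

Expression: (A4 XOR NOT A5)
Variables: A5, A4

Satisfying assignments: (0,0), (1,1)
Count: 2 out of 4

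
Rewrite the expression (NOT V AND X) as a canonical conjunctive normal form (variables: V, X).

(V OR X) AND (NOT V OR X) AND (NOT V OR NOT X)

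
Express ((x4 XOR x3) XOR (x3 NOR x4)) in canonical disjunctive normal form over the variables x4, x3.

(NOT x4 AND NOT x3) OR (NOT x4 AND x3) OR (x4 AND NOT x3)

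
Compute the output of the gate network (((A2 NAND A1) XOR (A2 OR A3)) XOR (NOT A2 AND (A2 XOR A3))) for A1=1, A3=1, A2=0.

Substituting: (((0 NAND 1) XOR (0 OR 1)) XOR (NOT 0 AND (0 XOR 1)))
= 1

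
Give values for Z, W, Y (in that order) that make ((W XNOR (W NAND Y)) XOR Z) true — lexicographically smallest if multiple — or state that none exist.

Z=0, W=1, Y=0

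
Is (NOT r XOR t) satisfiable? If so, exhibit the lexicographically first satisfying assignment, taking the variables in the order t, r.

t=0, r=0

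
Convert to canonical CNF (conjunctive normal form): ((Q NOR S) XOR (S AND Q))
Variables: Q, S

(Q OR NOT S) AND (NOT Q OR S)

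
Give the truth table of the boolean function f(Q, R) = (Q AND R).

Q | R | Output
--------------
0 | 0 | 0
0 | 1 | 0
1 | 0 | 0
1 | 1 | 1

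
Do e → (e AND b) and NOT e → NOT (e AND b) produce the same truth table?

No, Inverse is not equivalent to original (counterexample: b=0, a=0, e=1)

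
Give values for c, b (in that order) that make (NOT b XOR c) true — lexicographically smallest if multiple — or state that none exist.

c=0, b=0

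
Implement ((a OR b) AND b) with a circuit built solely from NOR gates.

((((a NOR b) NOR (a NOR b)) NOR ((a NOR b) NOR (a NOR b))) NOR (b NOR b))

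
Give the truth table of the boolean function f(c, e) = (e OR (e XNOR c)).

c | e | Output
--------------
0 | 0 | 1
0 | 1 | 1
1 | 0 | 0
1 | 1 | 1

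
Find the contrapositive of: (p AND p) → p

Contrapositive: NOT p → NOT (p AND p)
Note: A statement and its contrapositive are logically equivalent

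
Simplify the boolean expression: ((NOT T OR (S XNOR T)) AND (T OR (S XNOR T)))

By distribution ((E OR v) AND (E OR NOT v) = E):
= (S XNOR T)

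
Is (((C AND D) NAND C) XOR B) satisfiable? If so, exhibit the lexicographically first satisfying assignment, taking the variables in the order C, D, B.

C=0, D=0, B=0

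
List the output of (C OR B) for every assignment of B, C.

B | C | Output
--------------
0 | 0 | 0
0 | 1 | 1
1 | 0 | 1
1 | 1 | 1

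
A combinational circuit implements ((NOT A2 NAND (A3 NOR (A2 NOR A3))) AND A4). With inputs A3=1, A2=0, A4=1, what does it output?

Substituting: ((NOT 0 NAND (1 NOR (0 NOR 1))) AND 1)
= 1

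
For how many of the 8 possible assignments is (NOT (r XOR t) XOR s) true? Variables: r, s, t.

Satisfying assignments: (0,0,0), (0,1,1), (1,0,1), (1,1,0)
Count: 4 out of 8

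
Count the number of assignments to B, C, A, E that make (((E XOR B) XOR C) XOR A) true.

Satisfying assignments: (0,0,0,1), (0,0,1,0), (0,1,0,0), (0,1,1,1), (1,0,0,0), (1,0,1,1), (1,1,0,1), (1,1,1,0)
Count: 8 out of 16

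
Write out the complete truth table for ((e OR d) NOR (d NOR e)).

d | e | Output
--------------
0 | 0 | 0
0 | 1 | 0
1 | 0 | 0
1 | 1 | 0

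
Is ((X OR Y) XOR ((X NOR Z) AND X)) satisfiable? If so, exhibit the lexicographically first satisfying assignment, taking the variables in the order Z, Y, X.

Z=0, Y=0, X=1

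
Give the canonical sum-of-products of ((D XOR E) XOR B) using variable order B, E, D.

Σm(1, 2, 4, 7) = (NOT B AND NOT E AND D) OR (NOT B AND E AND NOT D) OR (B AND NOT E AND NOT D) OR (B AND E AND D)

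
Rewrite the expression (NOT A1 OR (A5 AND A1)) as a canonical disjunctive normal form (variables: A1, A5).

(NOT A1 AND NOT A5) OR (NOT A1 AND A5) OR (A1 AND A5)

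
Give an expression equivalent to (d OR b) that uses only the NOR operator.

((d NOR b) NOR (d NOR b))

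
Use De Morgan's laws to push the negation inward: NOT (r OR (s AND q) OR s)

NOT r AND NOT (s AND q) AND NOT s
De Morgan's: NOT(OR of terms) = AND of negations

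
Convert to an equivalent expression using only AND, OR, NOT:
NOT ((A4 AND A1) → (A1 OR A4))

(A4 AND A1) AND NOT (A1 OR A4)
(Negated implication: NOT(A → B) = A AND NOT B)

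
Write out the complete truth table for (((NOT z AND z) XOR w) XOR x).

w | x | z | Output
------------------
0 | 0 | 0 | 0
0 | 0 | 1 | 0
0 | 1 | 0 | 1
0 | 1 | 1 | 1
1 | 0 | 0 | 1
1 | 0 | 1 | 1
1 | 1 | 0 | 0
1 | 1 | 1 | 0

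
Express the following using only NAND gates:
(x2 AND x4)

((x2 NAND x4) NAND (x2 NAND x4))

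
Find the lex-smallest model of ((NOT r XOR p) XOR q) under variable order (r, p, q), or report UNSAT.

r=0, p=0, q=0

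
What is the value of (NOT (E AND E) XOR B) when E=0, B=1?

Substituting: (NOT (0 AND 0) XOR 1)
= 0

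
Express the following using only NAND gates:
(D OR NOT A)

((D NAND D) NAND ((A NAND A) NAND (A NAND A)))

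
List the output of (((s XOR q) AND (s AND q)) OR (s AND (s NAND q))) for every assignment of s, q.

s | q | Output
--------------
0 | 0 | 0
0 | 1 | 0
1 | 0 | 1
1 | 1 | 0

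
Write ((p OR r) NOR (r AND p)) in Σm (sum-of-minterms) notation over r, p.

Σm(0) = (NOT r AND NOT p)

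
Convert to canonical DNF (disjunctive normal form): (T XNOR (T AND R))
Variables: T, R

(NOT T AND NOT R) OR (NOT T AND R) OR (T AND R)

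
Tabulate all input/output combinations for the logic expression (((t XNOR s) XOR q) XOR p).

q | s | p | t | Output
----------------------
0 | 0 | 0 | 0 | 1
0 | 0 | 0 | 1 | 0
0 | 0 | 1 | 0 | 0
0 | 0 | 1 | 1 | 1
0 | 1 | 0 | 0 | 0
0 | 1 | 0 | 1 | 1
0 | 1 | 1 | 0 | 1
0 | 1 | 1 | 1 | 0
1 | 0 | 0 | 0 | 0
1 | 0 | 0 | 1 | 1
1 | 0 | 1 | 0 | 1
1 | 0 | 1 | 1 | 0
1 | 1 | 0 | 0 | 1
1 | 1 | 0 | 1 | 0
1 | 1 | 1 | 0 | 0
1 | 1 | 1 | 1 | 1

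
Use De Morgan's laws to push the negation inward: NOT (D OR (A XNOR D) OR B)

NOT D AND NOT (A XNOR D) AND NOT B
De Morgan's: NOT(OR of terms) = AND of negations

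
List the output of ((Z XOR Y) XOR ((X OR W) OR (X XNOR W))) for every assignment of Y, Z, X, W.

Y | Z | X | W | Output
----------------------
0 | 0 | 0 | 0 | 1
0 | 0 | 0 | 1 | 1
0 | 0 | 1 | 0 | 1
0 | 0 | 1 | 1 | 1
0 | 1 | 0 | 0 | 0
0 | 1 | 0 | 1 | 0
0 | 1 | 1 | 0 | 0
0 | 1 | 1 | 1 | 0
1 | 0 | 0 | 0 | 0
1 | 0 | 0 | 1 | 0
1 | 0 | 1 | 0 | 0
1 | 0 | 1 | 1 | 0
1 | 1 | 0 | 0 | 1
1 | 1 | 0 | 1 | 1
1 | 1 | 1 | 0 | 1
1 | 1 | 1 | 1 | 1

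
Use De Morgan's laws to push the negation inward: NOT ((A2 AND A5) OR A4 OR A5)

NOT (A2 AND A5) AND NOT A4 AND NOT A5
De Morgan's: NOT(OR of terms) = AND of negations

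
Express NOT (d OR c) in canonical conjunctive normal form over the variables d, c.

(d OR NOT c) AND (NOT d OR c) AND (NOT d OR NOT c)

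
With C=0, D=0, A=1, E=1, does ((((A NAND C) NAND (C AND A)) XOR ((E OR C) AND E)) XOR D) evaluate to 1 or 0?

Substituting: ((((1 NAND 0) NAND (0 AND 1)) XOR ((1 OR 0) AND 1)) XOR 0)
= 0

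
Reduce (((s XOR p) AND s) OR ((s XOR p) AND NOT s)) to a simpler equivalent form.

By distribution ((E AND v) OR (E AND NOT v) = E):
= (s XOR p)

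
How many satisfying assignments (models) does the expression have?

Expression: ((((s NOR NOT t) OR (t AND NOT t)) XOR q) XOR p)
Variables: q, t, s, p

Satisfying assignments: (0,0,0,1), (0,0,1,1), (0,1,0,0), (0,1,1,1), (1,0,0,0), (1,0,1,0), (1,1,0,1), (1,1,1,0)
Count: 8 out of 16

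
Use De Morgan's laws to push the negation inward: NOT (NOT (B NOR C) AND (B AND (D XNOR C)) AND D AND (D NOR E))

(B NOR C) OR NOT (B AND (D XNOR C)) OR NOT D OR NOT (D NOR E)
De Morgan's: NOT(AND of terms) = OR of negations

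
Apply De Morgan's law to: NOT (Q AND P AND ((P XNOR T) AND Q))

NOT Q OR NOT P OR NOT ((P XNOR T) AND Q)
De Morgan's: NOT(AND of terms) = OR of negations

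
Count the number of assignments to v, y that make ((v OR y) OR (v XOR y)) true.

Satisfying assignments: (0,1), (1,0), (1,1)
Count: 3 out of 4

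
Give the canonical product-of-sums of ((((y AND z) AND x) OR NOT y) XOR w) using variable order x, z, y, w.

ΠM(1, 2, 5, 6, 9, 10, 13, 15) = (x OR z OR y OR NOT w) AND (x OR z OR NOT y OR w) AND (x OR NOT z OR y OR NOT w) AND (x OR NOT z OR NOT y OR w) AND (NOT x OR z OR y OR NOT w) AND (NOT x OR z OR NOT y OR w) AND (NOT x OR NOT z OR y OR NOT w) AND (NOT x OR NOT z OR NOT y OR NOT w)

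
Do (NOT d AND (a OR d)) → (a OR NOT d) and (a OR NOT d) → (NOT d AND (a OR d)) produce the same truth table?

No, Converse is not equivalent to original (counterexample: b=0, d=0, a=0)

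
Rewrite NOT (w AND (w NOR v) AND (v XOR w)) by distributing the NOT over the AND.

NOT w OR NOT (w NOR v) OR NOT (v XOR w)
De Morgan's: NOT(AND of terms) = OR of negations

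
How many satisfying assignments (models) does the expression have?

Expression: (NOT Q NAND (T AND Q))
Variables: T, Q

Satisfying assignments: (0,0), (0,1), (1,0), (1,1)
Count: 4 out of 4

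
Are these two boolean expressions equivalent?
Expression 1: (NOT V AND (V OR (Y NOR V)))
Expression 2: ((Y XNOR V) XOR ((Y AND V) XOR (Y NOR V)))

No. Counterexample: with Y=0, V=0, Expression 1 = 1 but Expression 2 = 0.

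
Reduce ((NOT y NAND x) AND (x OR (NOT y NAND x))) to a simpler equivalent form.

By absorption (E AND (E OR v) = E):
= (NOT y NAND x)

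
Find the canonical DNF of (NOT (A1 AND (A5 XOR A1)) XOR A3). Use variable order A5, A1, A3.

(NOT A5 AND NOT A1 AND NOT A3) OR (NOT A5 AND A1 AND A3) OR (A5 AND NOT A1 AND NOT A3) OR (A5 AND A1 AND NOT A3)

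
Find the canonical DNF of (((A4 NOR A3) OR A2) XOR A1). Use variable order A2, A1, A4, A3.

(NOT A2 AND NOT A1 AND NOT A4 AND NOT A3) OR (NOT A2 AND A1 AND NOT A4 AND A3) OR (NOT A2 AND A1 AND A4 AND NOT A3) OR (NOT A2 AND A1 AND A4 AND A3) OR (A2 AND NOT A1 AND NOT A4 AND NOT A3) OR (A2 AND NOT A1 AND NOT A4 AND A3) OR (A2 AND NOT A1 AND A4 AND NOT A3) OR (A2 AND NOT A1 AND A4 AND A3)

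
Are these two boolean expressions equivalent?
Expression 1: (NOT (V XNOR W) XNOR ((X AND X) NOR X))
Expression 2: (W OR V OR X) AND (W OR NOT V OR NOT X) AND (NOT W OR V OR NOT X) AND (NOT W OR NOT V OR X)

Yes, they are equivalent — the two output columns agree on all 8 assignments:
W | V | X | Expression 1 | Expression 2
---------------------------------------
0 | 0 | 0 | 0 | 0
0 | 0 | 1 | 1 | 1
0 | 1 | 0 | 1 | 1
0 | 1 | 1 | 0 | 0
1 | 0 | 0 | 1 | 1
1 | 0 | 1 | 0 | 0
1 | 1 | 0 | 0 | 0
1 | 1 | 1 | 1 | 1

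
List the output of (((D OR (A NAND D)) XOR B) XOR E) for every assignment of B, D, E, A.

B | D | E | A | Output
----------------------
0 | 0 | 0 | 0 | 1
0 | 0 | 0 | 1 | 1
0 | 0 | 1 | 0 | 0
0 | 0 | 1 | 1 | 0
0 | 1 | 0 | 0 | 1
0 | 1 | 0 | 1 | 1
0 | 1 | 1 | 0 | 0
0 | 1 | 1 | 1 | 0
1 | 0 | 0 | 0 | 0
1 | 0 | 0 | 1 | 0
1 | 0 | 1 | 0 | 1
1 | 0 | 1 | 1 | 1
1 | 1 | 0 | 0 | 0
1 | 1 | 0 | 1 | 0
1 | 1 | 1 | 0 | 1
1 | 1 | 1 | 1 | 1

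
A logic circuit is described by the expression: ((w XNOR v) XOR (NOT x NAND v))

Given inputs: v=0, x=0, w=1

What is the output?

Substituting: ((1 XNOR 0) XOR (NOT 0 NAND 0))
= 1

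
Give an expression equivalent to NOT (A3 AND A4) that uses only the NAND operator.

(((A3 NAND A4) NAND (A3 NAND A4)) NAND ((A3 NAND A4) NAND (A3 NAND A4)))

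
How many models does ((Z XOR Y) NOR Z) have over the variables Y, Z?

Satisfying assignments: (0,0)
Count: 1 out of 4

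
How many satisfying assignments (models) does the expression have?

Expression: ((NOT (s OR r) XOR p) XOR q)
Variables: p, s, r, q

Satisfying assignments: (0,0,0,0), (0,0,1,1), (0,1,0,1), (0,1,1,1), (1,0,0,1), (1,0,1,0), (1,1,0,0), (1,1,1,0)
Count: 8 out of 16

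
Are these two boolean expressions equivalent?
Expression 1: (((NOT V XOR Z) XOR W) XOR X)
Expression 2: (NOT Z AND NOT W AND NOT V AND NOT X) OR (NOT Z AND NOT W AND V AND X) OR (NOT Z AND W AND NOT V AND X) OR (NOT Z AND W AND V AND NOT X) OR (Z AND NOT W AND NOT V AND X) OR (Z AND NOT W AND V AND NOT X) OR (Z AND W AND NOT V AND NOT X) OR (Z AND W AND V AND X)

Yes, they are equivalent — the two output columns agree on all 16 assignments:
Z | W | V | X | Expression 1 | Expression 2
-------------------------------------------
0 | 0 | 0 | 0 | 1 | 1
0 | 0 | 0 | 1 | 0 | 0
0 | 0 | 1 | 0 | 0 | 0
0 | 0 | 1 | 1 | 1 | 1
0 | 1 | 0 | 0 | 0 | 0
0 | 1 | 0 | 1 | 1 | 1
0 | 1 | 1 | 0 | 1 | 1
0 | 1 | 1 | 1 | 0 | 0
1 | 0 | 0 | 0 | 0 | 0
1 | 0 | 0 | 1 | 1 | 1
1 | 0 | 1 | 0 | 1 | 1
1 | 0 | 1 | 1 | 0 | 0
1 | 1 | 0 | 0 | 1 | 1
1 | 1 | 0 | 1 | 0 | 0
1 | 1 | 1 | 0 | 0 | 0
1 | 1 | 1 | 1 | 1 | 1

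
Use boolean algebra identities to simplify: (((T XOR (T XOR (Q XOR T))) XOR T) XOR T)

By XOR self-cancellation ((E XOR v) XOR v = E) then XOR self-cancellation ((E XOR v) XOR v = E):
= (Q XOR T)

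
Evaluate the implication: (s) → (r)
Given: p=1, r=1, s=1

Antecedent (s) = 1; consequent (r) = 1.
1 → 1 = 1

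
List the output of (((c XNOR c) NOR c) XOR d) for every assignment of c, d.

c | d | Output
--------------
0 | 0 | 0
0 | 1 | 1
1 | 0 | 0
1 | 1 | 1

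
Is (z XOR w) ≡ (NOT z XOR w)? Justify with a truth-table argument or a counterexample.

No. Counterexample: with w=0, z=0, Expression 1 = 0 but Expression 2 = 1.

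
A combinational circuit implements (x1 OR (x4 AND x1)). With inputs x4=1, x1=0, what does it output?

Substituting: (0 OR (1 AND 0))
= 0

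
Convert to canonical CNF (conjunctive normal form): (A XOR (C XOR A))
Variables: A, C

(A OR C) AND (NOT A OR C)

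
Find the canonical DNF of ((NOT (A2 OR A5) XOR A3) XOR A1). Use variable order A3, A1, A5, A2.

(NOT A3 AND NOT A1 AND NOT A5 AND NOT A2) OR (NOT A3 AND A1 AND NOT A5 AND A2) OR (NOT A3 AND A1 AND A5 AND NOT A2) OR (NOT A3 AND A1 AND A5 AND A2) OR (A3 AND NOT A1 AND NOT A5 AND A2) OR (A3 AND NOT A1 AND A5 AND NOT A2) OR (A3 AND NOT A1 AND A5 AND A2) OR (A3 AND A1 AND NOT A5 AND NOT A2)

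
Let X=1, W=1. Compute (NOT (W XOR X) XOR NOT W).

Substituting: (NOT (1 XOR 1) XOR NOT 1)
= 1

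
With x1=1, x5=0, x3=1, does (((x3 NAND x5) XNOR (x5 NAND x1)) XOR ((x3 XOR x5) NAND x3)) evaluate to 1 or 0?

Substituting: (((1 NAND 0) XNOR (0 NAND 1)) XOR ((1 XOR 0) NAND 1))
= 1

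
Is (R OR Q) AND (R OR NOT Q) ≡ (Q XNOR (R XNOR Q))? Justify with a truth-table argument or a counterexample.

Yes, they are equivalent — the two output columns agree on all 4 assignments:
R | Q | Expression 1 | Expression 2
-----------------------------------
0 | 0 | 0 | 0
0 | 1 | 0 | 0
1 | 0 | 1 | 1
1 | 1 | 1 | 1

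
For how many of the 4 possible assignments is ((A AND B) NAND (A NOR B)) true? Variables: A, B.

Satisfying assignments: (0,0), (0,1), (1,0), (1,1)
Count: 4 out of 4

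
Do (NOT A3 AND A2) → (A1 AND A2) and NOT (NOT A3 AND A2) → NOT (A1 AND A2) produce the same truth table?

No, Inverse is not equivalent to original (counterexample: A3=0, A1=0, A2=1)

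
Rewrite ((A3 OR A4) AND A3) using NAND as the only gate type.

((((A3 NAND A3) NAND (A4 NAND A4)) NAND A3) NAND (((A3 NAND A3) NAND (A4 NAND A4)) NAND A3))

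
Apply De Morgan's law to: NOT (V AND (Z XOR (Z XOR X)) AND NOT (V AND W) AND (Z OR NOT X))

NOT V OR NOT (Z XOR (Z XOR X)) OR (V AND W) OR NOT (Z OR NOT X)
De Morgan's: NOT(AND of terms) = OR of negations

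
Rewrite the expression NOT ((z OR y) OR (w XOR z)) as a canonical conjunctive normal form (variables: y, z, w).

(y OR z OR NOT w) AND (y OR NOT z OR w) AND (y OR NOT z OR NOT w) AND (NOT y OR z OR w) AND (NOT y OR z OR NOT w) AND (NOT y OR NOT z OR w) AND (NOT y OR NOT z OR NOT w)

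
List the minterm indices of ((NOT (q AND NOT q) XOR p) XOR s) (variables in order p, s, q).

Σm(0, 1, 6, 7) = (NOT p AND NOT s AND NOT q) OR (NOT p AND NOT s AND q) OR (p AND s AND NOT q) OR (p AND s AND q)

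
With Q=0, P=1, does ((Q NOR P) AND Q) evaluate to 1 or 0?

Substituting: ((0 NOR 1) AND 0)
= 0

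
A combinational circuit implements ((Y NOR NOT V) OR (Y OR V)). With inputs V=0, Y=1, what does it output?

Substituting: ((1 NOR NOT 0) OR (1 OR 0))
= 1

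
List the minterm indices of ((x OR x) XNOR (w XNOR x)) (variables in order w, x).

Σm(2, 3) = (w AND NOT x) OR (w AND x)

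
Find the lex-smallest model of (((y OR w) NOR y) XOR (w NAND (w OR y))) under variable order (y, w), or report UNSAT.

y=1, w=0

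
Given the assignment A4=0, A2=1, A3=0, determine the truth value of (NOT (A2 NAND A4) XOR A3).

Substituting: (NOT (1 NAND 0) XOR 0)
= 0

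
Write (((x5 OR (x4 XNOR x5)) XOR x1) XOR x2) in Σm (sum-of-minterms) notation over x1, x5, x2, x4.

Σm(0, 3, 4, 5, 9, 10, 14, 15) = (NOT x1 AND NOT x5 AND NOT x2 AND NOT x4) OR (NOT x1 AND NOT x5 AND x2 AND x4) OR (NOT x1 AND x5 AND NOT x2 AND NOT x4) OR (NOT x1 AND x5 AND NOT x2 AND x4) OR (x1 AND NOT x5 AND NOT x2 AND x4) OR (x1 AND NOT x5 AND x2 AND NOT x4) OR (x1 AND x5 AND x2 AND NOT x4) OR (x1 AND x5 AND x2 AND x4)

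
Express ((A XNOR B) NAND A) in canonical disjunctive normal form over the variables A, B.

(NOT A AND NOT B) OR (NOT A AND B) OR (A AND NOT B)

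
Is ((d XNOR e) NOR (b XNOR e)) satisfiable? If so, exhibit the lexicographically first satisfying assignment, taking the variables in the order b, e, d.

b=0, e=1, d=0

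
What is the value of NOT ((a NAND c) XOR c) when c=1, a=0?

Substituting: NOT ((0 NAND 1) XOR 1)
= 1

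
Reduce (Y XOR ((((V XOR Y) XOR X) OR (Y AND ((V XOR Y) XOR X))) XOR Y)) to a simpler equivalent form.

By XOR self-cancellation ((E XOR v) XOR v = E) then absorption (E OR (E AND v) = E):
= ((V XOR Y) XOR X)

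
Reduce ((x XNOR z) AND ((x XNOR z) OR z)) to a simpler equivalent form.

By absorption (E AND (E OR v) = E):
= (x XNOR z)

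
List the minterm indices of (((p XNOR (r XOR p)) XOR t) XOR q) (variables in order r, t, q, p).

Σm(0, 1, 6, 7, 10, 11, 12, 13) = (NOT r AND NOT t AND NOT q AND NOT p) OR (NOT r AND NOT t AND NOT q AND p) OR (NOT r AND t AND q AND NOT p) OR (NOT r AND t AND q AND p) OR (r AND NOT t AND q AND NOT p) OR (r AND NOT t AND q AND p) OR (r AND t AND NOT q AND NOT p) OR (r AND t AND NOT q AND p)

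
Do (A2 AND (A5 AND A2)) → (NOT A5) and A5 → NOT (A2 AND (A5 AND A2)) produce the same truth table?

Yes, Contrapositive is always equivalent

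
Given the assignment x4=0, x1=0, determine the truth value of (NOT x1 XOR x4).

Substituting: (NOT 0 XOR 0)
= 1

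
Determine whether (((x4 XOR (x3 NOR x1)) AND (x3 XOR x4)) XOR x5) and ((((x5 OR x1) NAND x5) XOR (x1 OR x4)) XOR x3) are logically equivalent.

No. Counterexample: with x1=0, x5=0, x4=0, x3=0, Expression 1 = 0 but Expression 2 = 1.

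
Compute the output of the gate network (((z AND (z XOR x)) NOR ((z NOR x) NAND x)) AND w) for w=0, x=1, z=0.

Substituting: (((0 AND (0 XOR 1)) NOR ((0 NOR 1) NAND 1)) AND 0)
= 0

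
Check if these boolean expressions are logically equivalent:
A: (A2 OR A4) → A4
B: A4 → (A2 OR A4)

No, Converse is not equivalent to original (counterexample: A2=1, A4=0)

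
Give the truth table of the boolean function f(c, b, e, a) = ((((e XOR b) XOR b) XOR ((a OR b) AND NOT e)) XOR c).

c | b | e | a | Output
----------------------
0 | 0 | 0 | 0 | 0
0 | 0 | 0 | 1 | 1
0 | 0 | 1 | 0 | 1
0 | 0 | 1 | 1 | 1
0 | 1 | 0 | 0 | 1
0 | 1 | 0 | 1 | 1
0 | 1 | 1 | 0 | 1
0 | 1 | 1 | 1 | 1
1 | 0 | 0 | 0 | 1
1 | 0 | 0 | 1 | 0
1 | 0 | 1 | 0 | 0
1 | 0 | 1 | 1 | 0
1 | 1 | 0 | 0 | 0
1 | 1 | 0 | 1 | 0
1 | 1 | 1 | 0 | 0
1 | 1 | 1 | 1 | 0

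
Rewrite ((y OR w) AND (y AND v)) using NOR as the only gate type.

((((y NOR w) NOR (y NOR w)) NOR ((y NOR w) NOR (y NOR w))) NOR (((y NOR y) NOR (v NOR v)) NOR ((y NOR y) NOR (v NOR v))))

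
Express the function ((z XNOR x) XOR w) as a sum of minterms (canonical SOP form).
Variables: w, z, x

Σm(0, 3, 5, 6) = (NOT w AND NOT z AND NOT x) OR (NOT w AND z AND x) OR (w AND NOT z AND x) OR (w AND z AND NOT x)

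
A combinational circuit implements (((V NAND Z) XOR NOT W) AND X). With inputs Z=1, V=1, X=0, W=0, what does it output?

Substituting: (((1 NAND 1) XOR NOT 0) AND 0)
= 0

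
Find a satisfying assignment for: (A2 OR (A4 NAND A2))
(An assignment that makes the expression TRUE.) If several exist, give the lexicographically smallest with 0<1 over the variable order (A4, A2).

A4=0, A2=0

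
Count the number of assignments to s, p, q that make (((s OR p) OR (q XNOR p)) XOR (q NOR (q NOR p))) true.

Satisfying assignments: (0,0,0), (0,1,1), (1,0,0), (1,0,1), (1,1,1)
Count: 5 out of 8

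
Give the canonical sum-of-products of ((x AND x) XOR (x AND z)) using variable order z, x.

Σm(1) = (NOT z AND x)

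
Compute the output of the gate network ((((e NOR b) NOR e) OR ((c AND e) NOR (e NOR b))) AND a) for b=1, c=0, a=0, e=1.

Substituting: ((((1 NOR 1) NOR 1) OR ((0 AND 1) NOR (1 NOR 1))) AND 0)
= 0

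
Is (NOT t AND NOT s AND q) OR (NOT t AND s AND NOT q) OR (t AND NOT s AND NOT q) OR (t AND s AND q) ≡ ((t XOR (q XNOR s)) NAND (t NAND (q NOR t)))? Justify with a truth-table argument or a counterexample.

Yes, they are equivalent — the two output columns agree on all 8 assignments:
t | s | q | Expression 1 | Expression 2
---------------------------------------
0 | 0 | 0 | 0 | 0
0 | 0 | 1 | 1 | 1
0 | 1 | 0 | 1 | 1
0 | 1 | 1 | 0 | 0
1 | 0 | 0 | 1 | 1
1 | 0 | 1 | 0 | 0
1 | 1 | 0 | 0 | 0
1 | 1 | 1 | 1 | 1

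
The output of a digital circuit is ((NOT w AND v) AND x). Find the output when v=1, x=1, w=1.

Substituting: ((NOT 1 AND 1) AND 1)
= 0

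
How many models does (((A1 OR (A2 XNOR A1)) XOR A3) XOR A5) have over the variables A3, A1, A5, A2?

Satisfying assignments: (0,0,0,0), (0,0,1,1), (0,1,0,0), (0,1,0,1), (1,0,0,1), (1,0,1,0), (1,1,1,0), (1,1,1,1)
Count: 8 out of 16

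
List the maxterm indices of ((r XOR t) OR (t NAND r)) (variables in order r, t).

ΠM(3) = (NOT r OR NOT t)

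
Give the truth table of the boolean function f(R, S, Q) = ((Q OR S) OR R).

R | S | Q | Output
------------------
0 | 0 | 0 | 0
0 | 0 | 1 | 1
0 | 1 | 0 | 1
0 | 1 | 1 | 1
1 | 0 | 0 | 1
1 | 0 | 1 | 1
1 | 1 | 0 | 1
1 | 1 | 1 | 1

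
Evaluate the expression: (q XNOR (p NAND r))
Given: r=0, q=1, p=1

Substituting: (1 XNOR (1 NAND 0))
= 1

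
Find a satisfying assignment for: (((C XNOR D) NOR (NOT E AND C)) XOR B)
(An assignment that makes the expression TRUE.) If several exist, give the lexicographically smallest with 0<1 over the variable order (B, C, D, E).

B=0, C=0, D=1, E=0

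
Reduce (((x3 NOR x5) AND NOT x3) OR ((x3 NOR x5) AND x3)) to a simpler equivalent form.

By distribution ((E AND v) OR (E AND NOT v) = E):
= (x3 NOR x5)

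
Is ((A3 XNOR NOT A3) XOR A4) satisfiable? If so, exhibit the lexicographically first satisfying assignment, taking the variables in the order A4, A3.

A4=1, A3=0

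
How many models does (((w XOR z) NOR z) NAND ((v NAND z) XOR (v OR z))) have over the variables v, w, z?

Satisfying assignments: (0,0,1), (0,1,0), (0,1,1), (1,0,0), (1,0,1), (1,1,0), (1,1,1)
Count: 7 out of 8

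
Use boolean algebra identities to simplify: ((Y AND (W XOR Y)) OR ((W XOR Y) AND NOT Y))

By distribution ((E AND v) OR (E AND NOT v) = E):
= (W XOR Y)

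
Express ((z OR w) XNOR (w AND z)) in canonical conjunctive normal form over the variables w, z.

(w OR NOT z) AND (NOT w OR z)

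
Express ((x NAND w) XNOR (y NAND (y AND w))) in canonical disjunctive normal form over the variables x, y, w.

(NOT x AND NOT y AND NOT w) OR (NOT x AND NOT y AND w) OR (NOT x AND y AND NOT w) OR (x AND NOT y AND NOT w) OR (x AND y AND NOT w) OR (x AND y AND w)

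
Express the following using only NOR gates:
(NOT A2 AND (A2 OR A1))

(((A2 NOR A2) NOR (A2 NOR A2)) NOR (((A2 NOR A1) NOR (A2 NOR A1)) NOR ((A2 NOR A1) NOR (A2 NOR A1))))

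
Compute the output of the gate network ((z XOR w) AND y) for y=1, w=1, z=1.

Substituting: ((1 XOR 1) AND 1)
= 0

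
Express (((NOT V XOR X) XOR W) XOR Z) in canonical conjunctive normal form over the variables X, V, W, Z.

(X OR V OR W OR NOT Z) AND (X OR V OR NOT W OR Z) AND (X OR NOT V OR W OR Z) AND (X OR NOT V OR NOT W OR NOT Z) AND (NOT X OR V OR W OR Z) AND (NOT X OR V OR NOT W OR NOT Z) AND (NOT X OR NOT V OR W OR NOT Z) AND (NOT X OR NOT V OR NOT W OR Z)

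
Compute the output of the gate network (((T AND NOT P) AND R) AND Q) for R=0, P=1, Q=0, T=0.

Substituting: (((0 AND NOT 1) AND 0) AND 0)
= 0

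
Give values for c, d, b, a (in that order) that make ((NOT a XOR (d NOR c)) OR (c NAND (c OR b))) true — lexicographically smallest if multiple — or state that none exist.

c=0, d=0, b=0, a=0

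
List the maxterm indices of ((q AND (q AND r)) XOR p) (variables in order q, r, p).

ΠM(0, 2, 4, 7) = (q OR r OR p) AND (q OR NOT r OR p) AND (NOT q OR r OR p) AND (NOT q OR NOT r OR NOT p)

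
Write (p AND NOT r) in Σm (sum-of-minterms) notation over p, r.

Σm(2) = (p AND NOT r)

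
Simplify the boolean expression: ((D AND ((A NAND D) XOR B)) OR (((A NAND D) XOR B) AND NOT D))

By distribution ((E AND v) OR (E AND NOT v) = E):
= ((A NAND D) XOR B)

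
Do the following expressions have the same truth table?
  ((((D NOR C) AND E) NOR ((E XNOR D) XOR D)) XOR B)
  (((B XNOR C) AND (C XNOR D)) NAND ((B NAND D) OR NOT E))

No. Counterexample: with E=0, C=0, D=1, B=0, Expression 1 = 0 but Expression 2 = 1.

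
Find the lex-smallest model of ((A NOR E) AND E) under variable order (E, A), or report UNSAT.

UNSATISFIABLE - no assignment makes this expression true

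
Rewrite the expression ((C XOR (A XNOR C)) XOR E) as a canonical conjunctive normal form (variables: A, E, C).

(A OR NOT E OR C) AND (A OR NOT E OR NOT C) AND (NOT A OR E OR C) AND (NOT A OR E OR NOT C)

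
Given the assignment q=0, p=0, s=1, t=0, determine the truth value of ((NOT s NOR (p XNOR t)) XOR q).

Substituting: ((NOT 1 NOR (0 XNOR 0)) XOR 0)
= 0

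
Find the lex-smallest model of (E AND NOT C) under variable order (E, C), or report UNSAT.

E=1, C=0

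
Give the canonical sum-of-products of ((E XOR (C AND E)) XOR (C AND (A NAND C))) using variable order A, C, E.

Σm(1, 2, 3, 5) = (NOT A AND NOT C AND E) OR (NOT A AND C AND NOT E) OR (NOT A AND C AND E) OR (A AND NOT C AND E)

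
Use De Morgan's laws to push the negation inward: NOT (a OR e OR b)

NOT a AND NOT e AND NOT b
De Morgan's: NOT(OR of terms) = AND of negations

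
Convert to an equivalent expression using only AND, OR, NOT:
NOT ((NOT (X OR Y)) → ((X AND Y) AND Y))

(NOT (X OR Y)) AND NOT ((X AND Y) AND Y)
(Negated implication: NOT(A → B) = A AND NOT B)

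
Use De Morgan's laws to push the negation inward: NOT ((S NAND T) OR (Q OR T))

NOT (S NAND T) AND NOT (Q OR T)
De Morgan's: NOT(OR of terms) = AND of negations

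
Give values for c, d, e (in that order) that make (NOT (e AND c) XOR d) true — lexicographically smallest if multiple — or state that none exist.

c=0, d=0, e=0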